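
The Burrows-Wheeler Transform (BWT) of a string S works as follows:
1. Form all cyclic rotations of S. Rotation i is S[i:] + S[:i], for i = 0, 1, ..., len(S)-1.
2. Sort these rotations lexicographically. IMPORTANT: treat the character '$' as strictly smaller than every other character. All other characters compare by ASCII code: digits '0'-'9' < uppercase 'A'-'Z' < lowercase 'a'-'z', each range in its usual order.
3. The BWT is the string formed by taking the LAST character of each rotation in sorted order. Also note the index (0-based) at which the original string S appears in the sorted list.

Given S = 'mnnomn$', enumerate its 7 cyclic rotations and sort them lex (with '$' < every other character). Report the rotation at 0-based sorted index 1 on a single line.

All 7 rotations (rotation i = S[i:]+S[:i]):
  rot[0] = mnnomn$
  rot[1] = nnomn$m
  rot[2] = nomn$mn
  rot[3] = omn$mnn
  rot[4] = mn$mnno
  rot[5] = n$mnnom
  rot[6] = $mnnomn
Sorted (with $ < everything):
  sorted[0] = $mnnomn
  sorted[1] = mn$mnno
  sorted[2] = mnnomn$
  sorted[3] = n$mnnom
  sorted[4] = nnomn$m
  sorted[5] = nomn$mn
  sorted[6] = omn$mnn
sorted[1] = mn$mnno

Answer: mn$mnno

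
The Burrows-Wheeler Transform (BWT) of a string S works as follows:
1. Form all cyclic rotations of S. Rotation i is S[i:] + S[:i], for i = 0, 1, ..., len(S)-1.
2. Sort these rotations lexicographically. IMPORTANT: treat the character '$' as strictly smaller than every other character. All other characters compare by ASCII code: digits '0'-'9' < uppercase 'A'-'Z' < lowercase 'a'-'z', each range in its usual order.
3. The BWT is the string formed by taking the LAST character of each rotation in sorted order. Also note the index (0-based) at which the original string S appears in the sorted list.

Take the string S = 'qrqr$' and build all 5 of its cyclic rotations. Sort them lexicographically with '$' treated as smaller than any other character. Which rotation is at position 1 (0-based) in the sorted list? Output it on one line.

Answer: qr$qr

Derivation:
All 5 rotations (rotation i = S[i:]+S[:i]):
  rot[0] = qrqr$
  rot[1] = rqr$q
  rot[2] = qr$qr
  rot[3] = r$qrq
  rot[4] = $qrqr
Sorted (with $ < everything):
  sorted[0] = $qrqr
  sorted[1] = qr$qr
  sorted[2] = qrqr$
  sorted[3] = r$qrq
  sorted[4] = rqr$q
sorted[1] = qr$qr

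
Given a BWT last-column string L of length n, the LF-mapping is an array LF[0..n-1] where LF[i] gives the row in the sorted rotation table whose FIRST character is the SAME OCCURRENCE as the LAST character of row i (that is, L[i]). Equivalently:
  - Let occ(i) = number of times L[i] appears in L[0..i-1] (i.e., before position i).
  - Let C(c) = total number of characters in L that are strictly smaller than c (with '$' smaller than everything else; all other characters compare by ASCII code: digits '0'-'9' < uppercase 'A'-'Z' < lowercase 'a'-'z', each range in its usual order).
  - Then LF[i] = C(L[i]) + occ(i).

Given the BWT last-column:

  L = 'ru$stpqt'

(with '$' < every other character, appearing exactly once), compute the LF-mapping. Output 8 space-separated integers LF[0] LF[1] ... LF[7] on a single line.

Char counts: '$':1, 'p':1, 'q':1, 'r':1, 's':1, 't':2, 'u':1
C (first-col start): C('$')=0, C('p')=1, C('q')=2, C('r')=3, C('s')=4, C('t')=5, C('u')=7
L[0]='r': occ=0, LF[0]=C('r')+0=3+0=3
L[1]='u': occ=0, LF[1]=C('u')+0=7+0=7
L[2]='$': occ=0, LF[2]=C('$')+0=0+0=0
L[3]='s': occ=0, LF[3]=C('s')+0=4+0=4
L[4]='t': occ=0, LF[4]=C('t')+0=5+0=5
L[5]='p': occ=0, LF[5]=C('p')+0=1+0=1
L[6]='q': occ=0, LF[6]=C('q')+0=2+0=2
L[7]='t': occ=1, LF[7]=C('t')+1=5+1=6

Answer: 3 7 0 4 5 1 2 6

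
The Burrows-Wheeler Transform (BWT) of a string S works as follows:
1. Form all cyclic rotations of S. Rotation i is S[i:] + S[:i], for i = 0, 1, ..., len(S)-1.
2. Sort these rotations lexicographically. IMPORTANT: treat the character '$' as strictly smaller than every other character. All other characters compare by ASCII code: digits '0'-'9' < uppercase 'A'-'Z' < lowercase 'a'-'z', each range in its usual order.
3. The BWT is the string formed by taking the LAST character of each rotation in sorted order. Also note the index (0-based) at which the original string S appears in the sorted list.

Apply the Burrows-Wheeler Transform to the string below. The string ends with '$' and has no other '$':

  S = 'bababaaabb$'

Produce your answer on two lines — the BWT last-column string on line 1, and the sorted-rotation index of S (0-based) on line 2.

Answer: bbabbabaa$a
9

Derivation:
All 11 rotations (rotation i = S[i:]+S[:i]):
  rot[0] = bababaaabb$
  rot[1] = ababaaabb$b
  rot[2] = babaaabb$ba
  rot[3] = abaaabb$bab
  rot[4] = baaabb$baba
  rot[5] = aaabb$babab
  rot[6] = aabb$bababa
  rot[7] = abb$bababaa
  rot[8] = bb$bababaaa
  rot[9] = b$bababaaab
  rot[10] = $bababaaabb
Sorted (with $ < everything):
  sorted[0] = $bababaaabb  (last char: 'b')
  sorted[1] = aaabb$babab  (last char: 'b')
  sorted[2] = aabb$bababa  (last char: 'a')
  sorted[3] = abaaabb$bab  (last char: 'b')
  sorted[4] = ababaaabb$b  (last char: 'b')
  sorted[5] = abb$bababaa  (last char: 'a')
  sorted[6] = b$bababaaab  (last char: 'b')
  sorted[7] = baaabb$baba  (last char: 'a')
  sorted[8] = babaaabb$ba  (last char: 'a')
  sorted[9] = bababaaabb$  (last char: '$')
  sorted[10] = bb$bababaaa  (last char: 'a')
Last column: bbabbabaa$a
Original string S is at sorted index 9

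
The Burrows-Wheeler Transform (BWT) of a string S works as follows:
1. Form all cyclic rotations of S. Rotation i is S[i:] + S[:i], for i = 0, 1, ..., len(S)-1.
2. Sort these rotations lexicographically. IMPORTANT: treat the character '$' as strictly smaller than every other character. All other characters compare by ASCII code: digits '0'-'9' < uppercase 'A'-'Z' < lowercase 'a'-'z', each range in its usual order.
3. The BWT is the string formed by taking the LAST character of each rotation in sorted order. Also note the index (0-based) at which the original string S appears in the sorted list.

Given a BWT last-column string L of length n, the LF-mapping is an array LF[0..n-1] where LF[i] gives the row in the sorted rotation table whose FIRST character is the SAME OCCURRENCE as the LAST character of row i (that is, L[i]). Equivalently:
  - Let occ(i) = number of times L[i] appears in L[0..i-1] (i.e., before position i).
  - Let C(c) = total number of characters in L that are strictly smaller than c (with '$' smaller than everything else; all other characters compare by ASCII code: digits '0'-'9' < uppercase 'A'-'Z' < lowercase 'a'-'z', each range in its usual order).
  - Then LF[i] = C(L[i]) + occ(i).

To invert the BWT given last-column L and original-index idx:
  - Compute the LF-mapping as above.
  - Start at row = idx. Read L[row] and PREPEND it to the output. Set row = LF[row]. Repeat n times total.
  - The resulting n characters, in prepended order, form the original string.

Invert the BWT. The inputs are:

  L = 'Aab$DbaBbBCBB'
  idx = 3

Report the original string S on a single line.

Answer: BaCbBDBbBbaA$

Derivation:
LF mapping: 1 8 10 0 7 11 9 2 12 3 6 4 5
Walk LF starting at row 3, prepending L[row]:
  step 1: row=3, L[3]='$', prepend. Next row=LF[3]=0
  step 2: row=0, L[0]='A', prepend. Next row=LF[0]=1
  step 3: row=1, L[1]='a', prepend. Next row=LF[1]=8
  step 4: row=8, L[8]='b', prepend. Next row=LF[8]=12
  step 5: row=12, L[12]='B', prepend. Next row=LF[12]=5
  step 6: row=5, L[5]='b', prepend. Next row=LF[5]=11
  step 7: row=11, L[11]='B', prepend. Next row=LF[11]=4
  step 8: row=4, L[4]='D', prepend. Next row=LF[4]=7
  step 9: row=7, L[7]='B', prepend. Next row=LF[7]=2
  step 10: row=2, L[2]='b', prepend. Next row=LF[2]=10
  step 11: row=10, L[10]='C', prepend. Next row=LF[10]=6
  step 12: row=6, L[6]='a', prepend. Next row=LF[6]=9
  step 13: row=9, L[9]='B', prepend. Next row=LF[9]=3
Reversed output: BaCbBDBbBbaA$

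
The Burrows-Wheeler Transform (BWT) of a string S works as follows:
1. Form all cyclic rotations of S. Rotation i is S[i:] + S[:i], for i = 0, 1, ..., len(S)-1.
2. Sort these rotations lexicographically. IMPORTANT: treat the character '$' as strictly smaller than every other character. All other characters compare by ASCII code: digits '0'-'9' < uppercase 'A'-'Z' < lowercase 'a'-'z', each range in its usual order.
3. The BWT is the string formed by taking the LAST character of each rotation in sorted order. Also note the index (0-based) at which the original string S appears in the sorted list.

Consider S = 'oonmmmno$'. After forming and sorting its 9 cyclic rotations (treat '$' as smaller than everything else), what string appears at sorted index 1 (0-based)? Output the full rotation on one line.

Answer: mmmno$oon

Derivation:
All 9 rotations (rotation i = S[i:]+S[:i]):
  rot[0] = oonmmmno$
  rot[1] = onmmmno$o
  rot[2] = nmmmno$oo
  rot[3] = mmmno$oon
  rot[4] = mmno$oonm
  rot[5] = mno$oonmm
  rot[6] = no$oonmmm
  rot[7] = o$oonmmmn
  rot[8] = $oonmmmno
Sorted (with $ < everything):
  sorted[0] = $oonmmmno
  sorted[1] = mmmno$oon
  sorted[2] = mmno$oonm
  sorted[3] = mno$oonmm
  sorted[4] = nmmmno$oo
  sorted[5] = no$oonmmm
  sorted[6] = o$oonmmmn
  sorted[7] = onmmmno$o
  sorted[8] = oonmmmno$
sorted[1] = mmmno$oon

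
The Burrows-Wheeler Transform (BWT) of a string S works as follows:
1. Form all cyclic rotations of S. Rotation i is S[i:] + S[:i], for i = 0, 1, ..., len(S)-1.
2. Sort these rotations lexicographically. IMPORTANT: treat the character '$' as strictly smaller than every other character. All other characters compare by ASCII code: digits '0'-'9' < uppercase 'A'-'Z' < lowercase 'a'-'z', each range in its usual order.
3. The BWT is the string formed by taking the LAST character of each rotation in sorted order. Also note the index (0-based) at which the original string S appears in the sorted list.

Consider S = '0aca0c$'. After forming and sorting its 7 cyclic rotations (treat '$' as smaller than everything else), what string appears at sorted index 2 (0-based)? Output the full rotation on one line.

Answer: 0c$0aca

Derivation:
All 7 rotations (rotation i = S[i:]+S[:i]):
  rot[0] = 0aca0c$
  rot[1] = aca0c$0
  rot[2] = ca0c$0a
  rot[3] = a0c$0ac
  rot[4] = 0c$0aca
  rot[5] = c$0aca0
  rot[6] = $0aca0c
Sorted (with $ < everything):
  sorted[0] = $0aca0c
  sorted[1] = 0aca0c$
  sorted[2] = 0c$0aca
  sorted[3] = a0c$0ac
  sorted[4] = aca0c$0
  sorted[5] = c$0aca0
  sorted[6] = ca0c$0a
sorted[2] = 0c$0aca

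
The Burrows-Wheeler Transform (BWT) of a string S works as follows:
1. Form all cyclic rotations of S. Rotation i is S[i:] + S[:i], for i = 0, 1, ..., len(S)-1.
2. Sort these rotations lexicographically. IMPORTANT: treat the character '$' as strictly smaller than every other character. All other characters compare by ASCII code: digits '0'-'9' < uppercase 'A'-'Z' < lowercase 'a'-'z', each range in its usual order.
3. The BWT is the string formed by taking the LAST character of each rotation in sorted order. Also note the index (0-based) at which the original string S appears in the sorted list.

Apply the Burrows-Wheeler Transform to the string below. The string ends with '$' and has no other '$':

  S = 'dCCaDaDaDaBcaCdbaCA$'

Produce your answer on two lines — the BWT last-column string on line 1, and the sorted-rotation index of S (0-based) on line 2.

Answer: ACaadCaaaaDbcDDCdB$C
18

Derivation:
All 20 rotations (rotation i = S[i:]+S[:i]):
  rot[0] = dCCaDaDaDaBcaCdbaCA$
  rot[1] = CCaDaDaDaBcaCdbaCA$d
  rot[2] = CaDaDaDaBcaCdbaCA$dC
  rot[3] = aDaDaDaBcaCdbaCA$dCC
  rot[4] = DaDaDaBcaCdbaCA$dCCa
  rot[5] = aDaDaBcaCdbaCA$dCCaD
  rot[6] = DaDaBcaCdbaCA$dCCaDa
  rot[7] = aDaBcaCdbaCA$dCCaDaD
  rot[8] = DaBcaCdbaCA$dCCaDaDa
  rot[9] = aBcaCdbaCA$dCCaDaDaD
  rot[10] = BcaCdbaCA$dCCaDaDaDa
  rot[11] = caCdbaCA$dCCaDaDaDaB
  rot[12] = aCdbaCA$dCCaDaDaDaBc
  rot[13] = CdbaCA$dCCaDaDaDaBca
  rot[14] = dbaCA$dCCaDaDaDaBcaC
  rot[15] = baCA$dCCaDaDaDaBcaCd
  rot[16] = aCA$dCCaDaDaDaBcaCdb
  rot[17] = CA$dCCaDaDaDaBcaCdba
  rot[18] = A$dCCaDaDaDaBcaCdbaC
  rot[19] = $dCCaDaDaDaBcaCdbaCA
Sorted (with $ < everything):
  sorted[0] = $dCCaDaDaDaBcaCdbaCA  (last char: 'A')
  sorted[1] = A$dCCaDaDaDaBcaCdbaC  (last char: 'C')
  sorted[2] = BcaCdbaCA$dCCaDaDaDa  (last char: 'a')
  sorted[3] = CA$dCCaDaDaDaBcaCdba  (last char: 'a')
  sorted[4] = CCaDaDaDaBcaCdbaCA$d  (last char: 'd')
  sorted[5] = CaDaDaDaBcaCdbaCA$dC  (last char: 'C')
  sorted[6] = CdbaCA$dCCaDaDaDaBca  (last char: 'a')
  sorted[7] = DaBcaCdbaCA$dCCaDaDa  (last char: 'a')
  sorted[8] = DaDaBcaCdbaCA$dCCaDa  (last char: 'a')
  sorted[9] = DaDaDaBcaCdbaCA$dCCa  (last char: 'a')
  sorted[10] = aBcaCdbaCA$dCCaDaDaD  (last char: 'D')
  sorted[11] = aCA$dCCaDaDaDaBcaCdb  (last char: 'b')
  sorted[12] = aCdbaCA$dCCaDaDaDaBc  (last char: 'c')
  sorted[13] = aDaBcaCdbaCA$dCCaDaD  (last char: 'D')
  sorted[14] = aDaDaBcaCdbaCA$dCCaD  (last char: 'D')
  sorted[15] = aDaDaDaBcaCdbaCA$dCC  (last char: 'C')
  sorted[16] = baCA$dCCaDaDaDaBcaCd  (last char: 'd')
  sorted[17] = caCdbaCA$dCCaDaDaDaB  (last char: 'B')
  sorted[18] = dCCaDaDaDaBcaCdbaCA$  (last char: '$')
  sorted[19] = dbaCA$dCCaDaDaDaBcaC  (last char: 'C')
Last column: ACaadCaaaaDbcDDCdB$C
Original string S is at sorted index 18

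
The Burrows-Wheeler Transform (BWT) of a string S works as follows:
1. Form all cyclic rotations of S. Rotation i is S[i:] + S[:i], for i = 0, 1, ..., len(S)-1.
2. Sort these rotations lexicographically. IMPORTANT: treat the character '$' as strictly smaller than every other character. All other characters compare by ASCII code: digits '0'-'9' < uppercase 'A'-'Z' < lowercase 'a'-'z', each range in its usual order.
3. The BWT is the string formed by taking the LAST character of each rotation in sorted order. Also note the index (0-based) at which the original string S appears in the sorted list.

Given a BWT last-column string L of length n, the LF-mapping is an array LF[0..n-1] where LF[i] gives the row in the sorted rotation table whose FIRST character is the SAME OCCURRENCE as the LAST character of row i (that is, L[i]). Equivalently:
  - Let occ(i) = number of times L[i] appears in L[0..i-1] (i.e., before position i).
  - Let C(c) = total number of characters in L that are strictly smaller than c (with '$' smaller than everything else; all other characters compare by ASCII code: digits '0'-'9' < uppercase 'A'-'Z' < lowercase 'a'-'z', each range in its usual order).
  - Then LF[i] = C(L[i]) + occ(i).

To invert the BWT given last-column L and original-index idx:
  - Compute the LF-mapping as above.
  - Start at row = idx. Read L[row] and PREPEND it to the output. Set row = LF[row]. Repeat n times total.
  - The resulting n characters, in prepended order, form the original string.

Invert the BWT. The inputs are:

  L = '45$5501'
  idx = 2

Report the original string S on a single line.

Answer: 155054$

Derivation:
LF mapping: 3 4 0 5 6 1 2
Walk LF starting at row 2, prepending L[row]:
  step 1: row=2, L[2]='$', prepend. Next row=LF[2]=0
  step 2: row=0, L[0]='4', prepend. Next row=LF[0]=3
  step 3: row=3, L[3]='5', prepend. Next row=LF[3]=5
  step 4: row=5, L[5]='0', prepend. Next row=LF[5]=1
  step 5: row=1, L[1]='5', prepend. Next row=LF[1]=4
  step 6: row=4, L[4]='5', prepend. Next row=LF[4]=6
  step 7: row=6, L[6]='1', prepend. Next row=LF[6]=2
Reversed output: 155054$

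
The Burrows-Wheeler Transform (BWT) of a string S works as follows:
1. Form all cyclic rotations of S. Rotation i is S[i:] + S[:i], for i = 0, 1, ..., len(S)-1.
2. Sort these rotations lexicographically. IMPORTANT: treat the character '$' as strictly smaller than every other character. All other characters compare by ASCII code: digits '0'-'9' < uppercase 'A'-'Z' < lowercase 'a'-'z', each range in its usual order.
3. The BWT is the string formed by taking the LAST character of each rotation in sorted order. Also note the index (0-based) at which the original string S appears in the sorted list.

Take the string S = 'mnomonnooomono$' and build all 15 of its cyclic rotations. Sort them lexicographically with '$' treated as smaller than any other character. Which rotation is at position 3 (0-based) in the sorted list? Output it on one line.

All 15 rotations (rotation i = S[i:]+S[:i]):
  rot[0] = mnomonnooomono$
  rot[1] = nomonnooomono$m
  rot[2] = omonnooomono$mn
  rot[3] = monnooomono$mno
  rot[4] = onnooomono$mnom
  rot[5] = nnooomono$mnomo
  rot[6] = nooomono$mnomon
  rot[7] = ooomono$mnomonn
  rot[8] = oomono$mnomonno
  rot[9] = omono$mnomonnoo
  rot[10] = mono$mnomonnooo
  rot[11] = ono$mnomonnooom
  rot[12] = no$mnomonnooomo
  rot[13] = o$mnomonnooomon
  rot[14] = $mnomonnooomono
Sorted (with $ < everything):
  sorted[0] = $mnomonnooomono
  sorted[1] = mnomonnooomono$
  sorted[2] = monnooomono$mno
  sorted[3] = mono$mnomonnooo
  sorted[4] = nnooomono$mnomo
  sorted[5] = no$mnomonnooomo
  sorted[6] = nomonnooomono$m
  sorted[7] = nooomono$mnomon
  sorted[8] = o$mnomonnooomon
  sorted[9] = omonnooomono$mn
  sorted[10] = omono$mnomonnoo
  sorted[11] = onnooomono$mnom
  sorted[12] = ono$mnomonnooom
  sorted[13] = oomono$mnomonno
  sorted[14] = ooomono$mnomonn
sorted[3] = mono$mnomonnooo

Answer: mono$mnomonnooo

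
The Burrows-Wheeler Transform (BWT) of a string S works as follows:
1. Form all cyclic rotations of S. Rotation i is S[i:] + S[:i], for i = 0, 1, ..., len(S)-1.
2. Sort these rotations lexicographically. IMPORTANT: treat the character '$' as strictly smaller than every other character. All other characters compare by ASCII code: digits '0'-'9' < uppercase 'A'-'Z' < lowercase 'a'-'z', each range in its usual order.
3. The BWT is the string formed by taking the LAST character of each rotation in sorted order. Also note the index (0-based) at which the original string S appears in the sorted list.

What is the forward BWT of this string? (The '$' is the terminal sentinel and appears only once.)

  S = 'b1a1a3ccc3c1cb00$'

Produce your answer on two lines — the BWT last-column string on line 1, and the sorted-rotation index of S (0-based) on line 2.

All 17 rotations (rotation i = S[i:]+S[:i]):
  rot[0] = b1a1a3ccc3c1cb00$
  rot[1] = 1a1a3ccc3c1cb00$b
  rot[2] = a1a3ccc3c1cb00$b1
  rot[3] = 1a3ccc3c1cb00$b1a
  rot[4] = a3ccc3c1cb00$b1a1
  rot[5] = 3ccc3c1cb00$b1a1a
  rot[6] = ccc3c1cb00$b1a1a3
  rot[7] = cc3c1cb00$b1a1a3c
  rot[8] = c3c1cb00$b1a1a3cc
  rot[9] = 3c1cb00$b1a1a3ccc
  rot[10] = c1cb00$b1a1a3ccc3
  rot[11] = 1cb00$b1a1a3ccc3c
  rot[12] = cb00$b1a1a3ccc3c1
  rot[13] = b00$b1a1a3ccc3c1c
  rot[14] = 00$b1a1a3ccc3c1cb
  rot[15] = 0$b1a1a3ccc3c1cb0
  rot[16] = $b1a1a3ccc3c1cb00
Sorted (with $ < everything):
  sorted[0] = $b1a1a3ccc3c1cb00  (last char: '0')
  sorted[1] = 0$b1a1a3ccc3c1cb0  (last char: '0')
  sorted[2] = 00$b1a1a3ccc3c1cb  (last char: 'b')
  sorted[3] = 1a1a3ccc3c1cb00$b  (last char: 'b')
  sorted[4] = 1a3ccc3c1cb00$b1a  (last char: 'a')
  sorted[5] = 1cb00$b1a1a3ccc3c  (last char: 'c')
  sorted[6] = 3c1cb00$b1a1a3ccc  (last char: 'c')
  sorted[7] = 3ccc3c1cb00$b1a1a  (last char: 'a')
  sorted[8] = a1a3ccc3c1cb00$b1  (last char: '1')
  sorted[9] = a3ccc3c1cb00$b1a1  (last char: '1')
  sorted[10] = b00$b1a1a3ccc3c1c  (last char: 'c')
  sorted[11] = b1a1a3ccc3c1cb00$  (last char: '$')
  sorted[12] = c1cb00$b1a1a3ccc3  (last char: '3')
  sorted[13] = c3c1cb00$b1a1a3cc  (last char: 'c')
  sorted[14] = cb00$b1a1a3ccc3c1  (last char: '1')
  sorted[15] = cc3c1cb00$b1a1a3c  (last char: 'c')
  sorted[16] = ccc3c1cb00$b1a1a3  (last char: '3')
Last column: 00bbacca11c$3c1c3
Original string S is at sorted index 11

Answer: 00bbacca11c$3c1c3
11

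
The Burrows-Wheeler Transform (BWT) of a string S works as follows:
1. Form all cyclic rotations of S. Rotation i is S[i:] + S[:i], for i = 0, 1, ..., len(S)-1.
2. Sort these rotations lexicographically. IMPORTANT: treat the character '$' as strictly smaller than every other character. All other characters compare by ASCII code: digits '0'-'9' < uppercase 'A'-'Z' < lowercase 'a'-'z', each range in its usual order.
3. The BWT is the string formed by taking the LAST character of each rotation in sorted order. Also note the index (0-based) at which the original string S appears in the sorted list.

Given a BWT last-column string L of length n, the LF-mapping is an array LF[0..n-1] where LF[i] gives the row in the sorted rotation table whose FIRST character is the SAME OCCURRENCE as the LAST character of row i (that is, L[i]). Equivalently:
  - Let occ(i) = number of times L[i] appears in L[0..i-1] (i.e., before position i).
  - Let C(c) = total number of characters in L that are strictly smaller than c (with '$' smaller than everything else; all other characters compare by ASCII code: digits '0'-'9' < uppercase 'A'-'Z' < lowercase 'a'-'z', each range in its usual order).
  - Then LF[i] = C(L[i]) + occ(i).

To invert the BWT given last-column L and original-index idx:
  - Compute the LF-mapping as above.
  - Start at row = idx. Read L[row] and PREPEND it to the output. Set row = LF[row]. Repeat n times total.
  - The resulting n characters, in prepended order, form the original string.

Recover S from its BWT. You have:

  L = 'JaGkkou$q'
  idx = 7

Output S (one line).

LF mapping: 2 3 1 4 5 6 8 0 7
Walk LF starting at row 7, prepending L[row]:
  step 1: row=7, L[7]='$', prepend. Next row=LF[7]=0
  step 2: row=0, L[0]='J', prepend. Next row=LF[0]=2
  step 3: row=2, L[2]='G', prepend. Next row=LF[2]=1
  step 4: row=1, L[1]='a', prepend. Next row=LF[1]=3
  step 5: row=3, L[3]='k', prepend. Next row=LF[3]=4
  step 6: row=4, L[4]='k', prepend. Next row=LF[4]=5
  step 7: row=5, L[5]='o', prepend. Next row=LF[5]=6
  step 8: row=6, L[6]='u', prepend. Next row=LF[6]=8
  step 9: row=8, L[8]='q', prepend. Next row=LF[8]=7
Reversed output: quokkaGJ$

Answer: quokkaGJ$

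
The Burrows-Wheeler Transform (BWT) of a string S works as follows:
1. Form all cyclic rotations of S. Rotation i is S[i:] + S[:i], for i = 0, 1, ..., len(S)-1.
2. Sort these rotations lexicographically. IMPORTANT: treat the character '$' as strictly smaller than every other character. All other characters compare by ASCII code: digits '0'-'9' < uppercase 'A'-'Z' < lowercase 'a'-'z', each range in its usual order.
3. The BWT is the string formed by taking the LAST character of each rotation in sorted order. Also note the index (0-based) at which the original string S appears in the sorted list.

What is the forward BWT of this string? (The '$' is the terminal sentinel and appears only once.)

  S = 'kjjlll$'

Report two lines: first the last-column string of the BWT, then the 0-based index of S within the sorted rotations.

All 7 rotations (rotation i = S[i:]+S[:i]):
  rot[0] = kjjlll$
  rot[1] = jjlll$k
  rot[2] = jlll$kj
  rot[3] = lll$kjj
  rot[4] = ll$kjjl
  rot[5] = l$kjjll
  rot[6] = $kjjlll
Sorted (with $ < everything):
  sorted[0] = $kjjlll  (last char: 'l')
  sorted[1] = jjlll$k  (last char: 'k')
  sorted[2] = jlll$kj  (last char: 'j')
  sorted[3] = kjjlll$  (last char: '$')
  sorted[4] = l$kjjll  (last char: 'l')
  sorted[5] = ll$kjjl  (last char: 'l')
  sorted[6] = lll$kjj  (last char: 'j')
Last column: lkj$llj
Original string S is at sorted index 3

Answer: lkj$llj
3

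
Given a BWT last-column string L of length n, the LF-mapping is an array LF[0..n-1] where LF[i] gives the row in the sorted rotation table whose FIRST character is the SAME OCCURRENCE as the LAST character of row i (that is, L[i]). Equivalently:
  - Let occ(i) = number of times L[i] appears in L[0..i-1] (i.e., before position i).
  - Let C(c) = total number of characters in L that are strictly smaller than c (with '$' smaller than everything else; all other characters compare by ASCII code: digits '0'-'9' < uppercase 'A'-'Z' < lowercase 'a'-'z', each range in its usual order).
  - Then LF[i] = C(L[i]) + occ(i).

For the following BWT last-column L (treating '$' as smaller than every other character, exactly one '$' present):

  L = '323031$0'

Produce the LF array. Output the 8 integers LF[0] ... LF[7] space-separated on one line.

Char counts: '$':1, '0':2, '1':1, '2':1, '3':3
C (first-col start): C('$')=0, C('0')=1, C('1')=3, C('2')=4, C('3')=5
L[0]='3': occ=0, LF[0]=C('3')+0=5+0=5
L[1]='2': occ=0, LF[1]=C('2')+0=4+0=4
L[2]='3': occ=1, LF[2]=C('3')+1=5+1=6
L[3]='0': occ=0, LF[3]=C('0')+0=1+0=1
L[4]='3': occ=2, LF[4]=C('3')+2=5+2=7
L[5]='1': occ=0, LF[5]=C('1')+0=3+0=3
L[6]='$': occ=0, LF[6]=C('$')+0=0+0=0
L[7]='0': occ=1, LF[7]=C('0')+1=1+1=2

Answer: 5 4 6 1 7 3 0 2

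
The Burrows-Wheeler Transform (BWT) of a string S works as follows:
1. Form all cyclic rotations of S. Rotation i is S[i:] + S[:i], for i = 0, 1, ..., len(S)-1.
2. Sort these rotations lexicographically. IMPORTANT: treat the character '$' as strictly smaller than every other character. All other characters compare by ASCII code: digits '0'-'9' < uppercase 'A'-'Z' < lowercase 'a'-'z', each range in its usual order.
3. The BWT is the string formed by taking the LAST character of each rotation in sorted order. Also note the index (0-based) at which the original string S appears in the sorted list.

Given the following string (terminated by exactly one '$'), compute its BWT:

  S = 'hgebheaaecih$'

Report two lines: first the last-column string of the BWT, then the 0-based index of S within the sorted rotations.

Answer: heaeehgahib$c
11

Derivation:
All 13 rotations (rotation i = S[i:]+S[:i]):
  rot[0] = hgebheaaecih$
  rot[1] = gebheaaecih$h
  rot[2] = ebheaaecih$hg
  rot[3] = bheaaecih$hge
  rot[4] = heaaecih$hgeb
  rot[5] = eaaecih$hgebh
  rot[6] = aaecih$hgebhe
  rot[7] = aecih$hgebhea
  rot[8] = ecih$hgebheaa
  rot[9] = cih$hgebheaae
  rot[10] = ih$hgebheaaec
  rot[11] = h$hgebheaaeci
  rot[12] = $hgebheaaecih
Sorted (with $ < everything):
  sorted[0] = $hgebheaaecih  (last char: 'h')
  sorted[1] = aaecih$hgebhe  (last char: 'e')
  sorted[2] = aecih$hgebhea  (last char: 'a')
  sorted[3] = bheaaecih$hge  (last char: 'e')
  sorted[4] = cih$hgebheaae  (last char: 'e')
  sorted[5] = eaaecih$hgebh  (last char: 'h')
  sorted[6] = ebheaaecih$hg  (last char: 'g')
  sorted[7] = ecih$hgebheaa  (last char: 'a')
  sorted[8] = gebheaaecih$h  (last char: 'h')
  sorted[9] = h$hgebheaaeci  (last char: 'i')
  sorted[10] = heaaecih$hgeb  (last char: 'b')
  sorted[11] = hgebheaaecih$  (last char: '$')
  sorted[12] = ih$hgebheaaec  (last char: 'c')
Last column: heaeehgahib$c
Original string S is at sorted index 11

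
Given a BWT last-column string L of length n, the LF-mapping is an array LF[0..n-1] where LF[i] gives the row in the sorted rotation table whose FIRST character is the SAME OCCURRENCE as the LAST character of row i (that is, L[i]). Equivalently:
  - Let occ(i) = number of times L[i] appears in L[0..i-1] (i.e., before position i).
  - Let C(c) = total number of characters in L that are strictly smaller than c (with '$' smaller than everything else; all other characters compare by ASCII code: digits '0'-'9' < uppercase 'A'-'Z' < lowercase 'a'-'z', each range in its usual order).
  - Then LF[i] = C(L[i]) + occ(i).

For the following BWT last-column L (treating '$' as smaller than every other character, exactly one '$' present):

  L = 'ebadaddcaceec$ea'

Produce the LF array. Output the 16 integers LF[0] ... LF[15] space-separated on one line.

Answer: 12 5 1 9 2 10 11 6 3 7 13 14 8 0 15 4

Derivation:
Char counts: '$':1, 'a':4, 'b':1, 'c':3, 'd':3, 'e':4
C (first-col start): C('$')=0, C('a')=1, C('b')=5, C('c')=6, C('d')=9, C('e')=12
L[0]='e': occ=0, LF[0]=C('e')+0=12+0=12
L[1]='b': occ=0, LF[1]=C('b')+0=5+0=5
L[2]='a': occ=0, LF[2]=C('a')+0=1+0=1
L[3]='d': occ=0, LF[3]=C('d')+0=9+0=9
L[4]='a': occ=1, LF[4]=C('a')+1=1+1=2
L[5]='d': occ=1, LF[5]=C('d')+1=9+1=10
L[6]='d': occ=2, LF[6]=C('d')+2=9+2=11
L[7]='c': occ=0, LF[7]=C('c')+0=6+0=6
L[8]='a': occ=2, LF[8]=C('a')+2=1+2=3
L[9]='c': occ=1, LF[9]=C('c')+1=6+1=7
L[10]='e': occ=1, LF[10]=C('e')+1=12+1=13
L[11]='e': occ=2, LF[11]=C('e')+2=12+2=14
L[12]='c': occ=2, LF[12]=C('c')+2=6+2=8
L[13]='$': occ=0, LF[13]=C('$')+0=0+0=0
L[14]='e': occ=3, LF[14]=C('e')+3=12+3=15
L[15]='a': occ=3, LF[15]=C('a')+3=1+3=4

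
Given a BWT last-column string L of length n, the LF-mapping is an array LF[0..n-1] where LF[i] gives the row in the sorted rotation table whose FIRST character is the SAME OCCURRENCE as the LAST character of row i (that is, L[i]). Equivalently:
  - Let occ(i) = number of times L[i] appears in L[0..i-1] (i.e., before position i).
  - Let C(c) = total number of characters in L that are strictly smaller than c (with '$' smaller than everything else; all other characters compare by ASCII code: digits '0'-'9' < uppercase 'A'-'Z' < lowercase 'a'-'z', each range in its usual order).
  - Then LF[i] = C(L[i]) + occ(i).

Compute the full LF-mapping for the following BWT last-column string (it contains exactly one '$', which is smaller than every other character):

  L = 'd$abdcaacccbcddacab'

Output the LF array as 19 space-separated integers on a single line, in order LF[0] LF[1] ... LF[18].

Char counts: '$':1, 'a':5, 'b':3, 'c':6, 'd':4
C (first-col start): C('$')=0, C('a')=1, C('b')=6, C('c')=9, C('d')=15
L[0]='d': occ=0, LF[0]=C('d')+0=15+0=15
L[1]='$': occ=0, LF[1]=C('$')+0=0+0=0
L[2]='a': occ=0, LF[2]=C('a')+0=1+0=1
L[3]='b': occ=0, LF[3]=C('b')+0=6+0=6
L[4]='d': occ=1, LF[4]=C('d')+1=15+1=16
L[5]='c': occ=0, LF[5]=C('c')+0=9+0=9
L[6]='a': occ=1, LF[6]=C('a')+1=1+1=2
L[7]='a': occ=2, LF[7]=C('a')+2=1+2=3
L[8]='c': occ=1, LF[8]=C('c')+1=9+1=10
L[9]='c': occ=2, LF[9]=C('c')+2=9+2=11
L[10]='c': occ=3, LF[10]=C('c')+3=9+3=12
L[11]='b': occ=1, LF[11]=C('b')+1=6+1=7
L[12]='c': occ=4, LF[12]=C('c')+4=9+4=13
L[13]='d': occ=2, LF[13]=C('d')+2=15+2=17
L[14]='d': occ=3, LF[14]=C('d')+3=15+3=18
L[15]='a': occ=3, LF[15]=C('a')+3=1+3=4
L[16]='c': occ=5, LF[16]=C('c')+5=9+5=14
L[17]='a': occ=4, LF[17]=C('a')+4=1+4=5
L[18]='b': occ=2, LF[18]=C('b')+2=6+2=8

Answer: 15 0 1 6 16 9 2 3 10 11 12 7 13 17 18 4 14 5 8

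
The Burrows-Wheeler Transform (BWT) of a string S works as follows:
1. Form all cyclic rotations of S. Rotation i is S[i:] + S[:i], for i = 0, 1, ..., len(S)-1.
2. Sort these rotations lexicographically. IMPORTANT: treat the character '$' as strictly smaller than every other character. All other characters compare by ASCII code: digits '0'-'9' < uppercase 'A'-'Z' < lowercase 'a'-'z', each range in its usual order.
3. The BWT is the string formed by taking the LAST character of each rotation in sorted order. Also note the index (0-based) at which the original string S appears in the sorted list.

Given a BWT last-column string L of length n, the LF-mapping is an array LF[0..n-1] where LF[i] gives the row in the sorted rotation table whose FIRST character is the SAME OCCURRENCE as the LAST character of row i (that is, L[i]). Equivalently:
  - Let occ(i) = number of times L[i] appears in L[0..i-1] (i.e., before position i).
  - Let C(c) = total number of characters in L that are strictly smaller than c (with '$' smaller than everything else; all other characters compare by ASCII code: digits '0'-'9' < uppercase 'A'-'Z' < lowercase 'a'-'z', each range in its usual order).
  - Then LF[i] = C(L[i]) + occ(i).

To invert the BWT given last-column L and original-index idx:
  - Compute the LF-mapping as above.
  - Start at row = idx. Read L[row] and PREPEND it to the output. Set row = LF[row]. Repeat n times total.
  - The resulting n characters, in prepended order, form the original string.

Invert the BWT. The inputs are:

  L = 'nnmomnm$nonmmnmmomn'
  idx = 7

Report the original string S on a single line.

Answer: mnoommnnnmmmnmnmon$

Derivation:
LF mapping: 9 10 1 16 2 11 3 0 12 17 13 4 5 14 6 7 18 8 15
Walk LF starting at row 7, prepending L[row]:
  step 1: row=7, L[7]='$', prepend. Next row=LF[7]=0
  step 2: row=0, L[0]='n', prepend. Next row=LF[0]=9
  step 3: row=9, L[9]='o', prepend. Next row=LF[9]=17
  step 4: row=17, L[17]='m', prepend. Next row=LF[17]=8
  step 5: row=8, L[8]='n', prepend. Next row=LF[8]=12
  step 6: row=12, L[12]='m', prepend. Next row=LF[12]=5
  step 7: row=5, L[5]='n', prepend. Next row=LF[5]=11
  step 8: row=11, L[11]='m', prepend. Next row=LF[11]=4
  step 9: row=4, L[4]='m', prepend. Next row=LF[4]=2
  step 10: row=2, L[2]='m', prepend. Next row=LF[2]=1
  step 11: row=1, L[1]='n', prepend. Next row=LF[1]=10
  step 12: row=10, L[10]='n', prepend. Next row=LF[10]=13
  step 13: row=13, L[13]='n', prepend. Next row=LF[13]=14
  step 14: row=14, L[14]='m', prepend. Next row=LF[14]=6
  step 15: row=6, L[6]='m', prepend. Next row=LF[6]=3
  step 16: row=3, L[3]='o', prepend. Next row=LF[3]=16
  step 17: row=16, L[16]='o', prepend. Next row=LF[16]=18
  step 18: row=18, L[18]='n', prepend. Next row=LF[18]=15
  step 19: row=15, L[15]='m', prepend. Next row=LF[15]=7
Reversed output: mnoommnnnmmmnmnmon$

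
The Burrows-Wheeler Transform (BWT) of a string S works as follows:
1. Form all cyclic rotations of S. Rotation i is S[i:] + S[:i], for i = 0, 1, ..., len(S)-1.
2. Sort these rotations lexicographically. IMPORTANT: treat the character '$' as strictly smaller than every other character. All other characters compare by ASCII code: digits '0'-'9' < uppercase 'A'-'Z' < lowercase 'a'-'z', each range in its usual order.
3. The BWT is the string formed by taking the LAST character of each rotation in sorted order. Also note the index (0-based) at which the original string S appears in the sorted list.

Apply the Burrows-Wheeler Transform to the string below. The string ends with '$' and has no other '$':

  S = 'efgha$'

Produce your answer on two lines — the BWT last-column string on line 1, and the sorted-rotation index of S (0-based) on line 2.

Answer: ah$efg
2

Derivation:
All 6 rotations (rotation i = S[i:]+S[:i]):
  rot[0] = efgha$
  rot[1] = fgha$e
  rot[2] = gha$ef
  rot[3] = ha$efg
  rot[4] = a$efgh
  rot[5] = $efgha
Sorted (with $ < everything):
  sorted[0] = $efgha  (last char: 'a')
  sorted[1] = a$efgh  (last char: 'h')
  sorted[2] = efgha$  (last char: '$')
  sorted[3] = fgha$e  (last char: 'e')
  sorted[4] = gha$ef  (last char: 'f')
  sorted[5] = ha$efg  (last char: 'g')
Last column: ah$efg
Original string S is at sorted index 2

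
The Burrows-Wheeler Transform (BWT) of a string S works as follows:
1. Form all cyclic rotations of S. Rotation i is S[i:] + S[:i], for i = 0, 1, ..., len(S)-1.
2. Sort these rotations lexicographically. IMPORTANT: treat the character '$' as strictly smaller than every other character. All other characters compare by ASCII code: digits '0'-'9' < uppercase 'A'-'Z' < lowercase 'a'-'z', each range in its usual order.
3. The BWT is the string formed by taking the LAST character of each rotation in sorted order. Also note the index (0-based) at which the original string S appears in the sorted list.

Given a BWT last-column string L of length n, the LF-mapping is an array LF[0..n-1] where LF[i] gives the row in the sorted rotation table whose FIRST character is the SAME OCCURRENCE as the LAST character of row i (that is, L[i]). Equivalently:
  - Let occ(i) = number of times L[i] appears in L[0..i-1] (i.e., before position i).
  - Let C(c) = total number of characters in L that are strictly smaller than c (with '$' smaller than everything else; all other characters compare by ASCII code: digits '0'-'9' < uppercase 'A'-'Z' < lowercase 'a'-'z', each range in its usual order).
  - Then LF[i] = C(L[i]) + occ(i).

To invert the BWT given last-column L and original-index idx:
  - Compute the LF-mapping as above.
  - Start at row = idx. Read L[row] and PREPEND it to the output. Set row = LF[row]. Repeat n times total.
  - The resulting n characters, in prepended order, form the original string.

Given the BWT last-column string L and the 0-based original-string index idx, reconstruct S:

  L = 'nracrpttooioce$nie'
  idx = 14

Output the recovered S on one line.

Answer: raccoonrepetition$

Derivation:
LF mapping: 8 14 1 2 15 13 16 17 10 11 6 12 3 4 0 9 7 5
Walk LF starting at row 14, prepending L[row]:
  step 1: row=14, L[14]='$', prepend. Next row=LF[14]=0
  step 2: row=0, L[0]='n', prepend. Next row=LF[0]=8
  step 3: row=8, L[8]='o', prepend. Next row=LF[8]=10
  step 4: row=10, L[10]='i', prepend. Next row=LF[10]=6
  step 5: row=6, L[6]='t', prepend. Next row=LF[6]=16
  step 6: row=16, L[16]='i', prepend. Next row=LF[16]=7
  step 7: row=7, L[7]='t', prepend. Next row=LF[7]=17
  step 8: row=17, L[17]='e', prepend. Next row=LF[17]=5
  step 9: row=5, L[5]='p', prepend. Next row=LF[5]=13
  step 10: row=13, L[13]='e', prepend. Next row=LF[13]=4
  step 11: row=4, L[4]='r', prepend. Next row=LF[4]=15
  step 12: row=15, L[15]='n', prepend. Next row=LF[15]=9
  step 13: row=9, L[9]='o', prepend. Next row=LF[9]=11
  step 14: row=11, L[11]='o', prepend. Next row=LF[11]=12
  step 15: row=12, L[12]='c', prepend. Next row=LF[12]=3
  step 16: row=3, L[3]='c', prepend. Next row=LF[3]=2
  step 17: row=2, L[2]='a', prepend. Next row=LF[2]=1
  step 18: row=1, L[1]='r', prepend. Next row=LF[1]=14
Reversed output: raccoonrepetition$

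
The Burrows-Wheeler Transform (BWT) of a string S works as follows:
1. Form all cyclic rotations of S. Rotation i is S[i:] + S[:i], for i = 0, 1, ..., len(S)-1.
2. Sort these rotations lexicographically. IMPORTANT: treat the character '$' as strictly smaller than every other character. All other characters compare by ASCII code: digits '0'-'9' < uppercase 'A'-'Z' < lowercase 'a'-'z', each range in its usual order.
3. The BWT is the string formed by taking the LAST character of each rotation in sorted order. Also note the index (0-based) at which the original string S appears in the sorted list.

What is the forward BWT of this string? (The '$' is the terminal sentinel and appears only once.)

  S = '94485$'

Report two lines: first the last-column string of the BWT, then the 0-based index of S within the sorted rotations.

All 6 rotations (rotation i = S[i:]+S[:i]):
  rot[0] = 94485$
  rot[1] = 4485$9
  rot[2] = 485$94
  rot[3] = 85$944
  rot[4] = 5$9448
  rot[5] = $94485
Sorted (with $ < everything):
  sorted[0] = $94485  (last char: '5')
  sorted[1] = 4485$9  (last char: '9')
  sorted[2] = 485$94  (last char: '4')
  sorted[3] = 5$9448  (last char: '8')
  sorted[4] = 85$944  (last char: '4')
  sorted[5] = 94485$  (last char: '$')
Last column: 59484$
Original string S is at sorted index 5

Answer: 59484$
5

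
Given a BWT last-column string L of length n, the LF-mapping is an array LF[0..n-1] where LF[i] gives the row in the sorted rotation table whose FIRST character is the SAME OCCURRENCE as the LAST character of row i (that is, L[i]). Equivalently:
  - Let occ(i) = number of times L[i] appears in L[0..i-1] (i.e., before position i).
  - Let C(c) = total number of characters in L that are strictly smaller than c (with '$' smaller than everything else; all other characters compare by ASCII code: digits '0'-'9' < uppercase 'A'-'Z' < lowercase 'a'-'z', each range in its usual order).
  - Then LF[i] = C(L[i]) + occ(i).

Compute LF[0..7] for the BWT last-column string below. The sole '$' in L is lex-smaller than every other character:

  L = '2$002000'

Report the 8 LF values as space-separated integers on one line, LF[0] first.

Answer: 6 0 1 2 7 3 4 5

Derivation:
Char counts: '$':1, '0':5, '2':2
C (first-col start): C('$')=0, C('0')=1, C('2')=6
L[0]='2': occ=0, LF[0]=C('2')+0=6+0=6
L[1]='$': occ=0, LF[1]=C('$')+0=0+0=0
L[2]='0': occ=0, LF[2]=C('0')+0=1+0=1
L[3]='0': occ=1, LF[3]=C('0')+1=1+1=2
L[4]='2': occ=1, LF[4]=C('2')+1=6+1=7
L[5]='0': occ=2, LF[5]=C('0')+2=1+2=3
L[6]='0': occ=3, LF[6]=C('0')+3=1+3=4
L[7]='0': occ=4, LF[7]=C('0')+4=1+4=5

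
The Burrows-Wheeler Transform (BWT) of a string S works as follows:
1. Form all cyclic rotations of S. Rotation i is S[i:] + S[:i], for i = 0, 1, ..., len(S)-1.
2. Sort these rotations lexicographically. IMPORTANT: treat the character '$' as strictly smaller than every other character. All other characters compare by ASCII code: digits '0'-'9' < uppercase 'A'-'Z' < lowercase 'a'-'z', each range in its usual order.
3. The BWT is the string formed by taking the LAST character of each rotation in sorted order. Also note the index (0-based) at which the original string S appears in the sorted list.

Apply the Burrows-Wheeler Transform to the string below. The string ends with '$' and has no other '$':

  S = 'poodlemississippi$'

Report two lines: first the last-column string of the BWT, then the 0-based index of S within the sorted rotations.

All 18 rotations (rotation i = S[i:]+S[:i]):
  rot[0] = poodlemississippi$
  rot[1] = oodlemississippi$p
  rot[2] = odlemississippi$po
  rot[3] = dlemississippi$poo
  rot[4] = lemississippi$pood
  rot[5] = emississippi$poodl
  rot[6] = mississippi$poodle
  rot[7] = ississippi$poodlem
  rot[8] = ssissippi$poodlemi
  rot[9] = sissippi$poodlemis
  rot[10] = issippi$poodlemiss
  rot[11] = ssippi$poodlemissi
  rot[12] = sippi$poodlemissis
  rot[13] = ippi$poodlemississ
  rot[14] = ppi$poodlemississi
  rot[15] = pi$poodlemississip
  rot[16] = i$poodlemississipp
  rot[17] = $poodlemississippi
Sorted (with $ < everything):
  sorted[0] = $poodlemississippi  (last char: 'i')
  sorted[1] = dlemississippi$poo  (last char: 'o')
  sorted[2] = emississippi$poodl  (last char: 'l')
  sorted[3] = i$poodlemississipp  (last char: 'p')
  sorted[4] = ippi$poodlemississ  (last char: 's')
  sorted[5] = issippi$poodlemiss  (last char: 's')
  sorted[6] = ississippi$poodlem  (last char: 'm')
  sorted[7] = lemississippi$pood  (last char: 'd')
  sorted[8] = mississippi$poodle  (last char: 'e')
  sorted[9] = odlemississippi$po  (last char: 'o')
  sorted[10] = oodlemississippi$p  (last char: 'p')
  sorted[11] = pi$poodlemississip  (last char: 'p')
  sorted[12] = poodlemississippi$  (last char: '$')
  sorted[13] = ppi$poodlemississi  (last char: 'i')
  sorted[14] = sippi$poodlemissis  (last char: 's')
  sorted[15] = sissippi$poodlemis  (last char: 's')
  sorted[16] = ssippi$poodlemissi  (last char: 'i')
  sorted[17] = ssissippi$poodlemi  (last char: 'i')
Last column: iolpssmdeopp$issii
Original string S is at sorted index 12

Answer: iolpssmdeopp$issii
12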